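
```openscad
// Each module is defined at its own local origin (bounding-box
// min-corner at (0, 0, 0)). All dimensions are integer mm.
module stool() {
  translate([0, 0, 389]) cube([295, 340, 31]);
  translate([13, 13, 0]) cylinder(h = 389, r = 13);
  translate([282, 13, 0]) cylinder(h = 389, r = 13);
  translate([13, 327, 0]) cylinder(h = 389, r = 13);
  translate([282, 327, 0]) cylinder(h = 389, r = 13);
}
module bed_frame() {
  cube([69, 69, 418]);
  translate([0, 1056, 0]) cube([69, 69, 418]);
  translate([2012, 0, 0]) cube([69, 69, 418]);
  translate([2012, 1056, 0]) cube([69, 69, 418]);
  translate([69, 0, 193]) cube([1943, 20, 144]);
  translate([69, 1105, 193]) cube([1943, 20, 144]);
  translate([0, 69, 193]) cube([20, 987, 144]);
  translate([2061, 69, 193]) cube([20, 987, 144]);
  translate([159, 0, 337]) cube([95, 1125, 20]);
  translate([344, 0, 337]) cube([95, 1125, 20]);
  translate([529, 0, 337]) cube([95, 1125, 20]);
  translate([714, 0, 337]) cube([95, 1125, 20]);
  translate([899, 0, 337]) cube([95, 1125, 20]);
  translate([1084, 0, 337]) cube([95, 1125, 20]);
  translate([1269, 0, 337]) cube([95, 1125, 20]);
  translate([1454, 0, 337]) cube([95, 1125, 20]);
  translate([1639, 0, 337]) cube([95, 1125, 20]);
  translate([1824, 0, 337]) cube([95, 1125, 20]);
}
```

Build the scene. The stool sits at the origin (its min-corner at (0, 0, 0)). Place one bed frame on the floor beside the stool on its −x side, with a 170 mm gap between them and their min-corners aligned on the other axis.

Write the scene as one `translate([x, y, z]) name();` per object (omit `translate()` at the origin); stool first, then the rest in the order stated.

stool();
translate([-2251, 0, 0]) bed_frame();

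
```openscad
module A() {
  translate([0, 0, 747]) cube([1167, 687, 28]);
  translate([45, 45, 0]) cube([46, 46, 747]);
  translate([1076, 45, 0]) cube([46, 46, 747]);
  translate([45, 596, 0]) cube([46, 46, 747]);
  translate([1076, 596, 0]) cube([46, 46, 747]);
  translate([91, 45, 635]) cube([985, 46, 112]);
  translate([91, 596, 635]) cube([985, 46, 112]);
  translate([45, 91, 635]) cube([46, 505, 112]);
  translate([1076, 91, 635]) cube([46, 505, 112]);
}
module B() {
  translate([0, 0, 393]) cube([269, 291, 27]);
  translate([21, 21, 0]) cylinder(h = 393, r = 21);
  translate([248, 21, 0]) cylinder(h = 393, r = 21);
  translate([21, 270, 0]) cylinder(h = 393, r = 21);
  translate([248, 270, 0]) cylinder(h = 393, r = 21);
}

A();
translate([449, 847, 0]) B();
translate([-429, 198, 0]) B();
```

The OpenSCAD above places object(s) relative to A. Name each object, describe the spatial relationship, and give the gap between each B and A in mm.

Each stool's nearest face is 160 mm from the table's bounding box.

A is a table. B is a stool. Two stools sit around the table at the +y, −x sides. The gap between each stool and the table is 160 mm.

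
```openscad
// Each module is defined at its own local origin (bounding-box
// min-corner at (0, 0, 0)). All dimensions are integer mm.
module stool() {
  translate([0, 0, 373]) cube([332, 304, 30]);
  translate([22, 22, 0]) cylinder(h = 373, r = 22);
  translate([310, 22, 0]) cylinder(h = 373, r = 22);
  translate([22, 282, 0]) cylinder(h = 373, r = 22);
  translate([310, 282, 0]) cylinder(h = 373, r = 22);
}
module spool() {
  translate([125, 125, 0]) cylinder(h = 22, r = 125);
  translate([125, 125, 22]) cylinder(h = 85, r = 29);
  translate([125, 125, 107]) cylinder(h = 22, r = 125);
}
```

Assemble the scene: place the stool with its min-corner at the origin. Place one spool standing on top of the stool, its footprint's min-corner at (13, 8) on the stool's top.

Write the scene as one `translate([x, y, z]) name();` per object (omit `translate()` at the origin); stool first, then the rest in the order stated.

stool();
translate([13, 8, 403]) spool();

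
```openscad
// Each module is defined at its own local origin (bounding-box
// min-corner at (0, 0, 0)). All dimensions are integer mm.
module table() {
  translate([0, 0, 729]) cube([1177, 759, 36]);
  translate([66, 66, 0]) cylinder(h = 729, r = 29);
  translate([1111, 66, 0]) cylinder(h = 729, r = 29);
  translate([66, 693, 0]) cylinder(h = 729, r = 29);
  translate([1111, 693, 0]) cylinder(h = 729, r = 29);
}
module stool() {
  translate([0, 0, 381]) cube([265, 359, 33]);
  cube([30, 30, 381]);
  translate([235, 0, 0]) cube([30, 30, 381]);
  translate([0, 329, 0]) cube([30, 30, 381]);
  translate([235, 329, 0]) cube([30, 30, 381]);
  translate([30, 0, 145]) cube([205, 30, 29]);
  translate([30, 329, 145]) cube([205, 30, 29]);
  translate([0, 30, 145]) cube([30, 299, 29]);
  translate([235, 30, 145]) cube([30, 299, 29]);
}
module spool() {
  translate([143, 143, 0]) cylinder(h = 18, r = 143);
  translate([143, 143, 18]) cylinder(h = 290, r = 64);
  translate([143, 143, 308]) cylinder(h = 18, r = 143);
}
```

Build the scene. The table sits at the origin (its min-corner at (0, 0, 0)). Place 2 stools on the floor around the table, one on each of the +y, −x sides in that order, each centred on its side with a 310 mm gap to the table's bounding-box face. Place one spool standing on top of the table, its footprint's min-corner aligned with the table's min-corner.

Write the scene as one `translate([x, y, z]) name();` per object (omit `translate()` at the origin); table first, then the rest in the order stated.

table();
translate([456, 1069, 0]) stool();
translate([-575, 200, 0]) stool();
translate([0, 0, 765]) spool();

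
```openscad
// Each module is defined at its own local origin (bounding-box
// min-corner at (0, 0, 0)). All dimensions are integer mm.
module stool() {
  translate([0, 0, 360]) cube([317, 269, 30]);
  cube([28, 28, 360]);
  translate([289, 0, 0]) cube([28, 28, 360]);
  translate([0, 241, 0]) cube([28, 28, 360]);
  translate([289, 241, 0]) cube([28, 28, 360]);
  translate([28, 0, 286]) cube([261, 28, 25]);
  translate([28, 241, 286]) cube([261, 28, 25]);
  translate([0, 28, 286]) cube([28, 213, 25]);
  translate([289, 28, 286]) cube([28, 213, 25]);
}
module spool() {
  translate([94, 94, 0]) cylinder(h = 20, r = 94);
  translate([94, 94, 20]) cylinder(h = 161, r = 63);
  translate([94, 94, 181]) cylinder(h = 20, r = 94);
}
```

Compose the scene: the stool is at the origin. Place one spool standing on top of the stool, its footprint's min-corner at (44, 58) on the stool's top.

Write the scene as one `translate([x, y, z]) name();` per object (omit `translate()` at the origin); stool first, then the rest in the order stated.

stool();
translate([44, 58, 390]) spool();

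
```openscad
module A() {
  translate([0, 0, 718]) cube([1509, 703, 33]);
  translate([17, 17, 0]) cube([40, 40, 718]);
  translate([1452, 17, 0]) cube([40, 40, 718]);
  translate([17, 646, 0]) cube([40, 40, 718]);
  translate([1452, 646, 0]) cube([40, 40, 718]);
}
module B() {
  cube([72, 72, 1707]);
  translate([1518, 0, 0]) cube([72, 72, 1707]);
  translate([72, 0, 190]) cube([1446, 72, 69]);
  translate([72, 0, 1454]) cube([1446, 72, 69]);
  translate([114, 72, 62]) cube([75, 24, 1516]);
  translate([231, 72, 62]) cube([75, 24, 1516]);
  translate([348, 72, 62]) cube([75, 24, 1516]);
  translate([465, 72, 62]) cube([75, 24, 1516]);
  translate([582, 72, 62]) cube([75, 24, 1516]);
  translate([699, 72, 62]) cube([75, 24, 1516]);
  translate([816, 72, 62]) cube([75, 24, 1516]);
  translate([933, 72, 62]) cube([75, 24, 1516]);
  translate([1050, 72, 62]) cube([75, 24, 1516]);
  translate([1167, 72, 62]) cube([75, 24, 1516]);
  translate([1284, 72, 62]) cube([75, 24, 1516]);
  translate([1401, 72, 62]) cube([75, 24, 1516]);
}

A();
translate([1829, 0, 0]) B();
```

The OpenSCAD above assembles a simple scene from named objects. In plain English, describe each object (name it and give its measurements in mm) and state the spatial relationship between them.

A is a table: top 1509 mm (x) × 703 mm (y), 33 mm thick, upper face at z = 751 mm, on four 40×40 mm square legs, each inset 17 mm from the nearest pair of top edges, running from z = 0 to the bottom of the top.

B is a fence section. Two 72×72 mm posts, 1707 mm tall, stand on the floor with a clear span of 1446 mm between their inner faces. Two horizontal rails of 72×69 mm section span the gap between the posts with their undersides at z = 190 mm and z = 1454 mm, flush with the posts' −y face. 12 pickets, each 75 mm wide, 24 mm thick and 1516 mm tall, are fixed to the +y face of the rails with their bottoms at z = 62 mm, evenly spaced across the span with equal gaps (rounded down to the nearest mm) at the −x end and between each pair — any rounding remainder accumulates at the +x end.

The fence section is on the floor beside the table on its +x side.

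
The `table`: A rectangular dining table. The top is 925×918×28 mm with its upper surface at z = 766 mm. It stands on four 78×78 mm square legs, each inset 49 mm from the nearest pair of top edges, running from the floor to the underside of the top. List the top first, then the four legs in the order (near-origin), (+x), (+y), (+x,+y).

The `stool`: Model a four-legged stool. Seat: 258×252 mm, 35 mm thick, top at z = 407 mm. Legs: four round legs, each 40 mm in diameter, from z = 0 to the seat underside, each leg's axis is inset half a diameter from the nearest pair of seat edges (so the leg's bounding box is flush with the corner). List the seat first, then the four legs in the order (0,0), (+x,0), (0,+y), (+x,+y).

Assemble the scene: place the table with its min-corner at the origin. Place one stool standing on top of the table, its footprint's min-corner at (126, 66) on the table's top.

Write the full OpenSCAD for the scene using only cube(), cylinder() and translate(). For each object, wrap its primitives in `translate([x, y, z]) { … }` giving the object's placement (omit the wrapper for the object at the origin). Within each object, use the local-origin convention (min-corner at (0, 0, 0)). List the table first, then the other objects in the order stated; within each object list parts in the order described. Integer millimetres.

translate([0, 0, 738]) cube([925, 918, 28]);
translate([49, 49, 0]) cube([78, 78, 738]);
translate([798, 49, 0]) cube([78, 78, 738]);
translate([49, 791, 0]) cube([78, 78, 738]);
translate([798, 791, 0]) cube([78, 78, 738]);
translate([126, 66, 766]) {
  translate([0, 0, 372]) cube([258, 252, 35]);
  translate([20, 20, 0]) cylinder(h = 372, r = 20);
  translate([238, 20, 0]) cylinder(h = 372, r = 20);
  translate([20, 232, 0]) cylinder(h = 372, r = 20);
  translate([238, 232, 0]) cylinder(h = 372, r = 20);
}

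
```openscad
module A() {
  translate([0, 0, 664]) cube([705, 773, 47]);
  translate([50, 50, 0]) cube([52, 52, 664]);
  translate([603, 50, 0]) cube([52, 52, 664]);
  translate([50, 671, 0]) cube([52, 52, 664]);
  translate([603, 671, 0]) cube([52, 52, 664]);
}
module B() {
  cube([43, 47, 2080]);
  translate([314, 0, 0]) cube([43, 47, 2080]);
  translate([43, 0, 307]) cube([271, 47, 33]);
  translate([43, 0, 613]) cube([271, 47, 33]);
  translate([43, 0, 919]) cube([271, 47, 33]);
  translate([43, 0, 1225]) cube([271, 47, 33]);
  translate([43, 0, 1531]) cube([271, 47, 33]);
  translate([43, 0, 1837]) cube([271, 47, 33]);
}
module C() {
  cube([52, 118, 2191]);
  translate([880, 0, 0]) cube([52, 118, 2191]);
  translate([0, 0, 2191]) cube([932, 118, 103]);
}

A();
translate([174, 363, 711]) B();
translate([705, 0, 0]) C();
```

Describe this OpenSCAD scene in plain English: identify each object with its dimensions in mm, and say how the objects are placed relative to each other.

A is a rectangular dining table. The top is 705×773×47 mm with its upper surface at z = 711 mm. It stands on four 52×52 mm square legs, each inset 50 mm from the nearest pair of top edges, running from the floor to the underside of the top.

B is a wooden ladder with two side rails of 43×47 mm section and 2080 mm height, set 357 mm apart overall. Between them run 6 rectangular rungs (47 mm deep, 33 mm thick), front faces flush with the rails' −y face. The bottom of the first rung is 307 mm above the floor and each subsequent rung is 306 mm higher than the one below.

C is a rectangular door frame: two vertical jambs of 52×118 mm section, 2191 mm tall, with a clear opening 828 mm wide between their inner faces. A header 103 mm tall and 118 mm deep lies on top of the jambs and spans the full outside width.

The ladder is on top of the table, centred. The door frame is against the table's +x side, with their −y faces flush.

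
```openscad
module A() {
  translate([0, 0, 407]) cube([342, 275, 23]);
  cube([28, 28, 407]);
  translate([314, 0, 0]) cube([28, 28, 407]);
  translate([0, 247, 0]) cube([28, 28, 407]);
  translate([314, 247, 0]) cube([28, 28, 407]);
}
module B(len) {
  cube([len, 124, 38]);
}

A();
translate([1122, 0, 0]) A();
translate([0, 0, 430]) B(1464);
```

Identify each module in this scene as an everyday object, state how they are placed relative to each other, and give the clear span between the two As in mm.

A is a stool. B is a beam. A beam spans the tops of two stools. The clear span between the two stools is 780 mm.

Second stool starts at x = 1122; first ends at x = 342; clear span = 1122 − 342 = 780 mm.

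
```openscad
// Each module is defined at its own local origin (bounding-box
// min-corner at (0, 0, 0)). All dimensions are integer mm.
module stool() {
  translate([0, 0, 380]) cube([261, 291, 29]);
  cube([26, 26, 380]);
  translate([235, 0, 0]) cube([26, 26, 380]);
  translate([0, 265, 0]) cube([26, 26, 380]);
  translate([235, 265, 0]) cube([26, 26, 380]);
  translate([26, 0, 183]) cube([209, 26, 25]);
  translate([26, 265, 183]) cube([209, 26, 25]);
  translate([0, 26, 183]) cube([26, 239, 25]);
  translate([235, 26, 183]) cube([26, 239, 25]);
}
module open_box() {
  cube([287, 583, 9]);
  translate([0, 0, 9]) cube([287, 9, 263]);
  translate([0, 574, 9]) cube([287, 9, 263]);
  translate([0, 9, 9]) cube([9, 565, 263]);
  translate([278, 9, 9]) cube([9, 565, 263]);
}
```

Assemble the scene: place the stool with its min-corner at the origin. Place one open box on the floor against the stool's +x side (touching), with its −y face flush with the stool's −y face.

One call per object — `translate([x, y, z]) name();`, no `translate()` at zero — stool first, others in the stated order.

stool();
translate([261, 0, 0]) open_box();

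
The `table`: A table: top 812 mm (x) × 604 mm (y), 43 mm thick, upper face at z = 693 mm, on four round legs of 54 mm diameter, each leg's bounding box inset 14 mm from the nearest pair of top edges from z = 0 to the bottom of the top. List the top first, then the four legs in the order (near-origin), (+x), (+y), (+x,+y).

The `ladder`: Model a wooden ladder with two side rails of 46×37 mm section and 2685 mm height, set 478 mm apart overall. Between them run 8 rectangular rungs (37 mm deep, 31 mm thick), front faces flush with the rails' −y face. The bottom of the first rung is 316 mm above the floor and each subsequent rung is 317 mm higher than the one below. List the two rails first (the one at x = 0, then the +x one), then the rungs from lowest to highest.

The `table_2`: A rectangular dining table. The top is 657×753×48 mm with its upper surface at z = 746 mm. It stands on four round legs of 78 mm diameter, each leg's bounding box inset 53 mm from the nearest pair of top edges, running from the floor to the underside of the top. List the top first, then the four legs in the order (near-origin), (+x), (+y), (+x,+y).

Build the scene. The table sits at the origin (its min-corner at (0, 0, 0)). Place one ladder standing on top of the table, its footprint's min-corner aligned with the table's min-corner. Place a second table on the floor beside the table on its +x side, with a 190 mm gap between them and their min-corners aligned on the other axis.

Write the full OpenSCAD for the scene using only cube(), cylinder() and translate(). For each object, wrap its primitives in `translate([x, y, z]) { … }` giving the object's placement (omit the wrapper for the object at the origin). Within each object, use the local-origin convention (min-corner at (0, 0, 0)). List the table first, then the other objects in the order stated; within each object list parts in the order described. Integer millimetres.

translate([0, 0, 650]) cube([812, 604, 43]);
translate([41, 41, 0]) cylinder(h = 650, r = 27);
translate([771, 41, 0]) cylinder(h = 650, r = 27);
translate([41, 563, 0]) cylinder(h = 650, r = 27);
translate([771, 563, 0]) cylinder(h = 650, r = 27);
translate([0, 0, 693]) {
  cube([46, 37, 2685]);
  translate([432, 0, 0]) cube([46, 37, 2685]);
  translate([46, 0, 316]) cube([386, 37, 31]);
  translate([46, 0, 633]) cube([386, 37, 31]);
  translate([46, 0, 950]) cube([386, 37, 31]);
  translate([46, 0, 1267]) cube([386, 37, 31]);
  translate([46, 0, 1584]) cube([386, 37, 31]);
  translate([46, 0, 1901]) cube([386, 37, 31]);
  translate([46, 0, 2218]) cube([386, 37, 31]);
  translate([46, 0, 2535]) cube([386, 37, 31]);
}
translate([1002, 0, 0]) {
  translate([0, 0, 698]) cube([657, 753, 48]);
  translate([92, 92, 0]) cylinder(h = 698, r = 39);
  translate([565, 92, 0]) cylinder(h = 698, r = 39);
  translate([92, 661, 0]) cylinder(h = 698, r = 39);
  translate([565, 661, 0]) cylinder(h = 698, r = 39);
}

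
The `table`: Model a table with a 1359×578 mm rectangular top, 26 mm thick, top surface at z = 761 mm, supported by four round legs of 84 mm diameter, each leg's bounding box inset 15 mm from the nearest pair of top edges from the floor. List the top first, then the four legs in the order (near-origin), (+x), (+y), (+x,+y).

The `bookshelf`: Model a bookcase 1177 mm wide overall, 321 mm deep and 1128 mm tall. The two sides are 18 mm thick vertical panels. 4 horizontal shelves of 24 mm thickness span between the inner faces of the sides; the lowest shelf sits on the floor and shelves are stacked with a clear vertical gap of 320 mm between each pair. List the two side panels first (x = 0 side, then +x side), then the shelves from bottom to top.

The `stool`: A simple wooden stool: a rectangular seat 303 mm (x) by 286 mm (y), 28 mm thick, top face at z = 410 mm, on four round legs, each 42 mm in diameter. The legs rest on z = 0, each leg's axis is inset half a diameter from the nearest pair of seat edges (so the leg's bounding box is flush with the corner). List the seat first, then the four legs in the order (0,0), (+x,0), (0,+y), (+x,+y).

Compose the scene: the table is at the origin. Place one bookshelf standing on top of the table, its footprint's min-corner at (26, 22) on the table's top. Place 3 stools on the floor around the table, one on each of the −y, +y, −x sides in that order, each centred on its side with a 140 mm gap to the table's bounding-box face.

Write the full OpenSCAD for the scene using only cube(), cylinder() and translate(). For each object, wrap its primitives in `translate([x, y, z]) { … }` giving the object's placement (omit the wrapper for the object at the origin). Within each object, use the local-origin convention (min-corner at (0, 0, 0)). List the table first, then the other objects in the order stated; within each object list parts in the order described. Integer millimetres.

translate([0, 0, 735]) cube([1359, 578, 26]);
translate([57, 57, 0]) cylinder(h = 735, r = 42);
translate([1302, 57, 0]) cylinder(h = 735, r = 42);
translate([57, 521, 0]) cylinder(h = 735, r = 42);
translate([1302, 521, 0]) cylinder(h = 735, r = 42);
translate([26, 22, 761]) {
  cube([18, 321, 1128]);
  translate([1159, 0, 0]) cube([18, 321, 1128]);
  translate([18, 0, 0]) cube([1141, 321, 24]);
  translate([18, 0, 344]) cube([1141, 321, 24]);
  translate([18, 0, 688]) cube([1141, 321, 24]);
  translate([18, 0, 1032]) cube([1141, 321, 24]);
}
translate([528, -426, 0]) {
  translate([0, 0, 382]) cube([303, 286, 28]);
  translate([21, 21, 0]) cylinder(h = 382, r = 21);
  translate([282, 21, 0]) cylinder(h = 382, r = 21);
  translate([21, 265, 0]) cylinder(h = 382, r = 21);
  translate([282, 265, 0]) cylinder(h = 382, r = 21);
}
translate([528, 718, 0]) {
  translate([0, 0, 382]) cube([303, 286, 28]);
  translate([21, 21, 0]) cylinder(h = 382, r = 21);
  translate([282, 21, 0]) cylinder(h = 382, r = 21);
  translate([21, 265, 0]) cylinder(h = 382, r = 21);
  translate([282, 265, 0]) cylinder(h = 382, r = 21);
}
translate([-443, 146, 0]) {
  translate([0, 0, 382]) cube([303, 286, 28]);
  translate([21, 21, 0]) cylinder(h = 382, r = 21);
  translate([282, 21, 0]) cylinder(h = 382, r = 21);
  translate([21, 265, 0]) cylinder(h = 382, r = 21);
  translate([282, 265, 0]) cylinder(h = 382, r = 21);
}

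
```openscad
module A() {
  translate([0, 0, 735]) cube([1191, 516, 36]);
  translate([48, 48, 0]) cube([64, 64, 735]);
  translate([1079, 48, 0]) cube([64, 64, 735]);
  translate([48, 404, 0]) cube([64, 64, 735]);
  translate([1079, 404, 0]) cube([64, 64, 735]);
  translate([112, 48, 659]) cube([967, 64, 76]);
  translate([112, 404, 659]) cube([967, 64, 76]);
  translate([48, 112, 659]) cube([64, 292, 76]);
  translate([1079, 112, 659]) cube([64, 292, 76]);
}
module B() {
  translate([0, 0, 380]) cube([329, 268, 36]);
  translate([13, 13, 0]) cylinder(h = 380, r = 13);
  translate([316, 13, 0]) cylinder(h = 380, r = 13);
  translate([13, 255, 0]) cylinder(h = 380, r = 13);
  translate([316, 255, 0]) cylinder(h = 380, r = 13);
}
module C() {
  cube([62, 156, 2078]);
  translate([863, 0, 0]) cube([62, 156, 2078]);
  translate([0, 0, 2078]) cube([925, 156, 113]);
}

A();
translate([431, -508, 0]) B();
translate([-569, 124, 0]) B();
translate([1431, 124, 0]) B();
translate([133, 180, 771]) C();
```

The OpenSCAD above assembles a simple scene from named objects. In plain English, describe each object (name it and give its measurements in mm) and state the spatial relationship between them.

A is a table with a 1191×516 mm rectangular top, 36 mm thick, top surface at z = 771 mm, supported by four 64×64 mm square legs, each inset 48 mm from the nearest pair of top edges, running from the floor. Four apron rails, 64 mm thick and 76 mm tall, run between adjacent legs with their top edges flush with the underside of the top and their outer faces flush with the legs' outer faces.

B is a four-legged stool. The seat is a 329×268×36 mm slab whose top surface is at z = 416 mm; four round legs, each 26 mm in diameter, run from the floor (z = 0) to the underside of the seat, each leg's axis is inset half a diameter from the nearest pair of seat edges (so the leg's bounding box is flush with the corner).

C is a door frame. The clear opening is 801 mm wide and 2078 mm high. Two 62 mm wide jambs, 156 mm deep, stand either side of the opening from the floor to the top of the opening. A 113 mm thick head sits across the top of both jambs, spanning the full outside width of the frame.

Three stools sit around the table at the −y, −x, +x sides. The door frame is on top of the table, centred.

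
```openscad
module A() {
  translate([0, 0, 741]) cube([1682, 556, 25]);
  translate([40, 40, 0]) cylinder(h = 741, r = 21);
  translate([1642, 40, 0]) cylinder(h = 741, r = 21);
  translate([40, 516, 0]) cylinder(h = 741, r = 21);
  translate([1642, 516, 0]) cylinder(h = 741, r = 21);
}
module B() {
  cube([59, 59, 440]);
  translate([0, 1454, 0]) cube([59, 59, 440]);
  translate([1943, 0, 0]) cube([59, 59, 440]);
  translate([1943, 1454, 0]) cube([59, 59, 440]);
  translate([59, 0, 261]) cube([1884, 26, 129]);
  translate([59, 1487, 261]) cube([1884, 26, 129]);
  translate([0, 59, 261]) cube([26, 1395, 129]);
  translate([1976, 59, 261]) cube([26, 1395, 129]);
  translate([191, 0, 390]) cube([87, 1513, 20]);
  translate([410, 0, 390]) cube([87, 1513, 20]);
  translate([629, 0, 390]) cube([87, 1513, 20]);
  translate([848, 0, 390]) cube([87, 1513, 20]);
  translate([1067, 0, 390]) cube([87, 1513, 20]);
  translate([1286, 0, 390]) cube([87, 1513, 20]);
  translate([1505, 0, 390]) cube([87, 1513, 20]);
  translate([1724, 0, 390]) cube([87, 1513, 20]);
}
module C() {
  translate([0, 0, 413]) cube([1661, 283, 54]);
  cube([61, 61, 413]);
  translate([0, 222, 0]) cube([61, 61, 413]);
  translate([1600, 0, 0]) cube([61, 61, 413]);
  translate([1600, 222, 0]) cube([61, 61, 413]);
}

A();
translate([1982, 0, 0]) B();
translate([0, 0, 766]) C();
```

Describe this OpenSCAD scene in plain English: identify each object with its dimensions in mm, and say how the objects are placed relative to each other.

A is a rectangular dining table. The top is 1682×556×25 mm with its upper surface at z = 766 mm. It stands on four round legs of 42 mm diameter, each leg's bounding box inset 19 mm from the nearest pair of top edges, running from the floor to the underside of the top.

B is a bed frame 2002 mm long (x) by 1513 mm wide (y). Four 59×59 mm corner posts, 440 mm tall, at the corners of the footprint. Four rails of 26 mm thickness and 129 mm height run between adjacent posts with their undersides at z = 261 mm, their outer faces flush with the outside of the frame (the two x-running rails run between the posts' inner faces; the two y-running rails run between the posts' inner faces). 8 slats, each 87 mm wide (x) and 20 mm thick, lie across the top of the two x-running rails, running the full 1513 mm width of the frame in y; the slats are evenly spaced along x between the inner faces of the end posts with equal gaps (rounded down to the nearest mm) at the −x end and between each pair — any rounding remainder accumulates at the +x end.

C is a bench: a 1661×283 mm seat slab, 54 mm thick, top at z = 467 mm, on four 61×61 mm square legs flush with the seat corners and standing on z = 0.

The bed frame is on the floor beside the table on its +x side. The bench is on top of the table.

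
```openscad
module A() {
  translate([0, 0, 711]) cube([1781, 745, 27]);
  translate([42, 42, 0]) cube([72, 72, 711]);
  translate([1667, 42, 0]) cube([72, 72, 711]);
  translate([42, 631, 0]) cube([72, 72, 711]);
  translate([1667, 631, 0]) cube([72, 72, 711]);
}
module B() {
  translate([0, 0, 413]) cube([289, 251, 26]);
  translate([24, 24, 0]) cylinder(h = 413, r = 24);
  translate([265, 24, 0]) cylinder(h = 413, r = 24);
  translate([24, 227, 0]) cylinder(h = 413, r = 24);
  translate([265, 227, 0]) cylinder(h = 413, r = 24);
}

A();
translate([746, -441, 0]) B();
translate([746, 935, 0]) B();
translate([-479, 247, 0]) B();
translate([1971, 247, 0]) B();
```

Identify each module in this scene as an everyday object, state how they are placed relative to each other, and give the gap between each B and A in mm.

Each stool's nearest face is 190 mm from the table's bounding box.

A is a table. B is a stool. Four stools sit around the table at the −y, +y, −x, +x sides. The gap between each stool and the table is 190 mm.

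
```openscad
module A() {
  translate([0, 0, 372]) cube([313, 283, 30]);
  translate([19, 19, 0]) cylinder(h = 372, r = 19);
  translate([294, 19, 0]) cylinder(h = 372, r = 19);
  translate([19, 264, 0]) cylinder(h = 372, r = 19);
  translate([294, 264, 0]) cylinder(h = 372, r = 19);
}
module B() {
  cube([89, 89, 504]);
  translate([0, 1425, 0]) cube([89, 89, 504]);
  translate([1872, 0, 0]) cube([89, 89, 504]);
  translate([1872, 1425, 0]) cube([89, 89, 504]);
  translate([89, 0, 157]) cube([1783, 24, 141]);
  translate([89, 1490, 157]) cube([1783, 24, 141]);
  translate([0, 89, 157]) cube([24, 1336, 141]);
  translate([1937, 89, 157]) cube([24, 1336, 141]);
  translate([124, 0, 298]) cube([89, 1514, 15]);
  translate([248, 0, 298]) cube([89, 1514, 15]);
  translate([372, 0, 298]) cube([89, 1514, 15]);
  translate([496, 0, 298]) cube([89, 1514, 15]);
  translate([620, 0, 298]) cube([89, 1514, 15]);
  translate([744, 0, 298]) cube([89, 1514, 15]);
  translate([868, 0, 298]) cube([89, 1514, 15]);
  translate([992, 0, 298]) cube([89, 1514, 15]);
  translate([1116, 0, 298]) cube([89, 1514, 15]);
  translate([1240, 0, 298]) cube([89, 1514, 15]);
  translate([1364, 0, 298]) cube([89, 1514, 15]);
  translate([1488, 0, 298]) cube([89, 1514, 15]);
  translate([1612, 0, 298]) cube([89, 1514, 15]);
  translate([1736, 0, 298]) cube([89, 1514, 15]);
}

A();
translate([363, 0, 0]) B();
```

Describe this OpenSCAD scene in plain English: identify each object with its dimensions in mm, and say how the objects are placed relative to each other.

A is a four-legged stool. The seat is 313×283 mm, 30 mm thick, top at z = 402 mm. It stands on four round legs, each 38 mm in diameter, from z = 0 to the seat underside, each leg's axis is inset half a diameter from the nearest pair of seat edges (so the leg's bounding box is flush with the corner).

B is a bed frame 1961 mm long (x) by 1514 mm wide (y). Four 89×89 mm corner posts, 504 mm tall, at the corners of the footprint. Four rails of 24 mm thickness and 141 mm height run between adjacent posts with their undersides at z = 157 mm, their outer faces flush with the outside of the frame (the two x-running rails run between the posts' inner faces; the two y-running rails run between the posts' inner faces). 14 slats, each 89 mm wide (x) and 15 mm thick, lie across the top of the two x-running rails, running the full 1514 mm width of the frame in y; the slats are evenly spaced along x between the inner faces of the end posts with equal gaps (rounded down to the nearest mm) at the −x end and between each pair — any rounding remainder accumulates at the +x end.

The bed frame is on the floor beside the stool on its +x side.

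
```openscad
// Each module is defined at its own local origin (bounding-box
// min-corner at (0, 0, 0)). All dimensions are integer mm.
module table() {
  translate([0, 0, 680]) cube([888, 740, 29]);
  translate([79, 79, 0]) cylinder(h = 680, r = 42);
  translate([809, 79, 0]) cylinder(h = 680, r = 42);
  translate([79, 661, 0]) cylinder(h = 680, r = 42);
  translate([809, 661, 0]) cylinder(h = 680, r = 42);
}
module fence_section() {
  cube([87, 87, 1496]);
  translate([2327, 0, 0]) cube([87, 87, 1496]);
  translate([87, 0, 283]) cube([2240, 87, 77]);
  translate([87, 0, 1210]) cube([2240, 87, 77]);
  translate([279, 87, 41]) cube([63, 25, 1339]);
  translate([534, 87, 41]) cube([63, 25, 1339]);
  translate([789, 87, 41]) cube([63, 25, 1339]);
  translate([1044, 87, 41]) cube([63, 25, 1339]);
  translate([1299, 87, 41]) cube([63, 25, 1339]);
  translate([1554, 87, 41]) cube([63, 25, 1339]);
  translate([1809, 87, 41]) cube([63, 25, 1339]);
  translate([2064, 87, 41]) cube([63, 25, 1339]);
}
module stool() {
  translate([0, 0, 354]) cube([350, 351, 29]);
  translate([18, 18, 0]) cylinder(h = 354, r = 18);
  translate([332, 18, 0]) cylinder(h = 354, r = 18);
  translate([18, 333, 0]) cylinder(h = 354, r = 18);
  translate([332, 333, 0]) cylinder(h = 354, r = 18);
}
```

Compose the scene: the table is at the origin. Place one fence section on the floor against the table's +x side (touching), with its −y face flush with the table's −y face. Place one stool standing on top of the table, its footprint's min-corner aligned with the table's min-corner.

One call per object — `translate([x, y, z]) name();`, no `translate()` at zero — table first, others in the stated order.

table();
translate([888, 0, 0]) fence_section();
translate([0, 0, 709]) stool();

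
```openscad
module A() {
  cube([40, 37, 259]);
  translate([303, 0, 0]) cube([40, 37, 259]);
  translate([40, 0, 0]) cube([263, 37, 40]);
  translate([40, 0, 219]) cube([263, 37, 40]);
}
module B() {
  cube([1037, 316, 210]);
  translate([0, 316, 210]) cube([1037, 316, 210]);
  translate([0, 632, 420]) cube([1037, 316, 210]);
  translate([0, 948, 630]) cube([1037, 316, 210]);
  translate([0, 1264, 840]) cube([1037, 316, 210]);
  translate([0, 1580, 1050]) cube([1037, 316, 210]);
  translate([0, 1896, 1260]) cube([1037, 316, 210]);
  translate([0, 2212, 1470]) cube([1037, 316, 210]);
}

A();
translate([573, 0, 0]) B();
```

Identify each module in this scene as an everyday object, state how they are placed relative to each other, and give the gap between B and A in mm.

A is a picture frame. B is a staircase. The staircase is on the floor beside the picture frame on its +x side. The gap between the staircase and the picture frame is 230 mm.

The staircase's nearest face is 230 mm from the picture frame's +x face.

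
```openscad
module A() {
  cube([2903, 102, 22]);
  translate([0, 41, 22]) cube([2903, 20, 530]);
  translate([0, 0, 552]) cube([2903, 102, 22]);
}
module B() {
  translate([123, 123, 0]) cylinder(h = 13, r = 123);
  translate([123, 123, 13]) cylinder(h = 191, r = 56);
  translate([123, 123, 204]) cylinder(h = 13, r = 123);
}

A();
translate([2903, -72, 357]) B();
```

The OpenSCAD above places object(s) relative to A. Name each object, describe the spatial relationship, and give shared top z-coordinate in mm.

A is an I-beam. B is a spool. The spool is beside the I-beam with their tops flush at z = 574. The shared top z-coordinate is 574 mm.

Both tops at z = 574 mm.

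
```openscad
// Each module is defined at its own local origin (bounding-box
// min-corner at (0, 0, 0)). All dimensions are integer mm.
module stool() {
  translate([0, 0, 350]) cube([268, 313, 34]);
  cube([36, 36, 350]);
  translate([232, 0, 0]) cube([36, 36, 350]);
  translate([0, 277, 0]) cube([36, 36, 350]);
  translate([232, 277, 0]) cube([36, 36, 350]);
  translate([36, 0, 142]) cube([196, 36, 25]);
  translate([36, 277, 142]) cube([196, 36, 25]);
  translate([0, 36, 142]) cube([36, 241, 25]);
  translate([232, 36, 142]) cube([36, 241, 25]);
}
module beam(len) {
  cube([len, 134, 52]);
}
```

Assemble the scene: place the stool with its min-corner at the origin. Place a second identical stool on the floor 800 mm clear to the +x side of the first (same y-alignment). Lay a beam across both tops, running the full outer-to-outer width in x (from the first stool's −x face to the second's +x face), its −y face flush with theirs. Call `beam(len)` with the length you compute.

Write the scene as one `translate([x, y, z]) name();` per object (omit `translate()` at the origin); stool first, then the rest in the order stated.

stool();
translate([1068, 0, 0]) stool();
translate([0, 0, 384]) beam(1336);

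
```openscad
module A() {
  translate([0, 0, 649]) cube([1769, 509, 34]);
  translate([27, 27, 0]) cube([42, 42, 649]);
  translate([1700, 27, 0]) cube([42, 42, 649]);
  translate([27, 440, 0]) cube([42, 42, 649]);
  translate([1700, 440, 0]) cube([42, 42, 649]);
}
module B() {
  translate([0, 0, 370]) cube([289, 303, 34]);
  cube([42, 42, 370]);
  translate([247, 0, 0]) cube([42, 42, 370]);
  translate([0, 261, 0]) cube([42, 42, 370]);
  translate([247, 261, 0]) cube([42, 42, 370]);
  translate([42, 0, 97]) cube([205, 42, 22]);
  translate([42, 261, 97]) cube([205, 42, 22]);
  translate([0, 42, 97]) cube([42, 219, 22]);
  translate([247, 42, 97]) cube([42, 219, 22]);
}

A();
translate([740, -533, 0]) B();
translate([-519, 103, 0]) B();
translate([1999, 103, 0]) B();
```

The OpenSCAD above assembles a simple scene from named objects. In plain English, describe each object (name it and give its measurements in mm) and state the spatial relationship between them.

A is a table: top 1769 mm (x) × 509 mm (y), 34 mm thick, upper face at z = 683 mm, on four 42×42 mm square legs, each inset 27 mm from the nearest pair of top edges, running from z = 0 to the bottom of the top.

B is a four-legged stool. The seat is a 289×303×34 mm slab whose top surface is at z = 404 mm; four square legs, each 42×42 mm in cross-section, run from the floor (z = 0) to the underside of the seat, each flush with a corner of the seat. Four stretchers, 42 mm wide and 22 mm tall, connect adjacent legs with their undersides at z = 97 mm, each running between the inner faces of the legs it joins and aligned with the legs' outer faces on the other axis.

Three stools sit around the table at the −y, −x, +x sides.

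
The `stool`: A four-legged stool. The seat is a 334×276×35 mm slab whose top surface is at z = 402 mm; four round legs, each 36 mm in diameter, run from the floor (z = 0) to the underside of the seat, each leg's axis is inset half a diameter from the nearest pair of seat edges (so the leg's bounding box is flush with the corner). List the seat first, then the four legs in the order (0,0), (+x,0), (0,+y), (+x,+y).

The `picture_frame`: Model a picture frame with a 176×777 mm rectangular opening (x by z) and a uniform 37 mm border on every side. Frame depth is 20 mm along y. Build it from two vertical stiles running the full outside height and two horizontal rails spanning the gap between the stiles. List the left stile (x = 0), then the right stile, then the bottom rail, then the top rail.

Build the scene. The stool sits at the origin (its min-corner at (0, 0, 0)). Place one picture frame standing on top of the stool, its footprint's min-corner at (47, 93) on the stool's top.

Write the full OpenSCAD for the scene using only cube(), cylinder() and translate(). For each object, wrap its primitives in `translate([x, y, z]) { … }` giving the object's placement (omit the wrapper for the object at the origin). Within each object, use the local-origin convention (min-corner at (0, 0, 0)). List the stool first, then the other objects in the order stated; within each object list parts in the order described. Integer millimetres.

translate([0, 0, 367]) cube([334, 276, 35]);
translate([18, 18, 0]) cylinder(h = 367, r = 18);
translate([316, 18, 0]) cylinder(h = 367, r = 18);
translate([18, 258, 0]) cylinder(h = 367, r = 18);
translate([316, 258, 0]) cylinder(h = 367, r = 18);
translate([47, 93, 402]) {
  cube([37, 20, 851]);
  translate([213, 0, 0]) cube([37, 20, 851]);
  translate([37, 0, 0]) cube([176, 20, 37]);
  translate([37, 0, 814]) cube([176, 20, 37]);
}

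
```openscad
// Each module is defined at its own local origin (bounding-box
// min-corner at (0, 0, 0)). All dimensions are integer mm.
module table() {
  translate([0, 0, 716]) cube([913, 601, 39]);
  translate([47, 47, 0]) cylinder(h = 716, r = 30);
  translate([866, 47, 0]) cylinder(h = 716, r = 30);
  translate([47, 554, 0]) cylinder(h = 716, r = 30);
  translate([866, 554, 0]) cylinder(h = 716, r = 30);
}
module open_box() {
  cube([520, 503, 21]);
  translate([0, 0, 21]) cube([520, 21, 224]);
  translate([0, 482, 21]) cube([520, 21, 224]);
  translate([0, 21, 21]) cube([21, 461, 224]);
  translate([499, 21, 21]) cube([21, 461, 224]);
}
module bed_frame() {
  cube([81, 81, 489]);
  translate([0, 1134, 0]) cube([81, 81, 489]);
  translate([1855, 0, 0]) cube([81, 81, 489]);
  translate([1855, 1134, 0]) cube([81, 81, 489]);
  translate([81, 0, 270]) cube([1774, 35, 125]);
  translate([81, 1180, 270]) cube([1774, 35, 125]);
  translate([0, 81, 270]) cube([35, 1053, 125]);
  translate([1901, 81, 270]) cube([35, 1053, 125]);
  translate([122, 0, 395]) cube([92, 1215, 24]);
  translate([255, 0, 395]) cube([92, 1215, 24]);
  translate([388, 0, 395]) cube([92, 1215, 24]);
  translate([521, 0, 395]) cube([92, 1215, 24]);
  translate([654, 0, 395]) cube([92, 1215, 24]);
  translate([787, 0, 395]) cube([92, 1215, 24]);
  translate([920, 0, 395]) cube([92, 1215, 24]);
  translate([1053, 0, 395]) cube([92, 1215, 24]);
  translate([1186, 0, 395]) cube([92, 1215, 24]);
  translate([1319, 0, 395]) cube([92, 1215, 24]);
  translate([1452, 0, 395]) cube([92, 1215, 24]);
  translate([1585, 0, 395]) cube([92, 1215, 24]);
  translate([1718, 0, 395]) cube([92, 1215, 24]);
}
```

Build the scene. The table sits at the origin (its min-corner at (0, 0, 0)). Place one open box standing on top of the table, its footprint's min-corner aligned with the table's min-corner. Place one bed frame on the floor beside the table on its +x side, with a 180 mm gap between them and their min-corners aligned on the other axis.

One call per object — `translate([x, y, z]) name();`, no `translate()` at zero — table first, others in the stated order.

table();
translate([0, 0, 755]) open_box();
translate([1093, 0, 0]) bed_frame();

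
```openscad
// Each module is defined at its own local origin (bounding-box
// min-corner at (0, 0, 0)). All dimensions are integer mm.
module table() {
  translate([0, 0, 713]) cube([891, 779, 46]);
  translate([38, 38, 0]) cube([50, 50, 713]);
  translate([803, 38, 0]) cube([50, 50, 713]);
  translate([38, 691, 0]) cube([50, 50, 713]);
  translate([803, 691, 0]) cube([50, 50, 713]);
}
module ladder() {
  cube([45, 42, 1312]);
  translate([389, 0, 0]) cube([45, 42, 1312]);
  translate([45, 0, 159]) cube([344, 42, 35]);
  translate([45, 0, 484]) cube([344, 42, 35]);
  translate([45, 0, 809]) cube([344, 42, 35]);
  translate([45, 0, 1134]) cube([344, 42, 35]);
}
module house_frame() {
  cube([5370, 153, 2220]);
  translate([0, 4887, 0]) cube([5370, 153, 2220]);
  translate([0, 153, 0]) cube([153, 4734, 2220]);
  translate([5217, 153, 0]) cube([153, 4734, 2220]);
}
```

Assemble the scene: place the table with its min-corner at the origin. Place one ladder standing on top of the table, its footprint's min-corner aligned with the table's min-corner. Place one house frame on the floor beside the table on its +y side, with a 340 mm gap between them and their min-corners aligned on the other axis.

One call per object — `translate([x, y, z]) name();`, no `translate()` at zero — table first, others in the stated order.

table();
translate([0, 0, 759]) ladder();
translate([0, 1119, 0]) house_frame();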